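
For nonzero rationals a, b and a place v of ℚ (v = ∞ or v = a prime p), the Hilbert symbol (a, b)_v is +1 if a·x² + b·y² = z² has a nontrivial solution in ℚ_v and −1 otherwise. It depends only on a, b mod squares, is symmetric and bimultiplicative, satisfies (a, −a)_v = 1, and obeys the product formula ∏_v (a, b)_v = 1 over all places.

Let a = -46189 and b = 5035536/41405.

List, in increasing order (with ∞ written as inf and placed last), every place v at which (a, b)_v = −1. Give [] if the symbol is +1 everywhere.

Mod squares: a ≡ -46189, b ≡ 5. Check v ∈ {∞, 2, 3, 5, 7, 11, 13, 17, 19}.
v=7: a=7^0·(≡4), b=7^-2·(≡6) mod 7; (4|7)=+1, (6|7)=-1; (−1)^{0·-2·3}·(+1)^-2·(-1)^0 = +1.
v=19: a=19^1·(≡1), b=19^0·(≡1) mod 19; (1|19)=+1, (1|19)=+1; (−1)^{1·0·9}·(+1)^0·(+1)^1 = +1.
v=13: a=13^1·(≡9), b=13^-2·(≡7) mod 13; (9|13)=+1, (7|13)=-1; (−1)^{1·-2·6}·(+1)^-2·(-1)^1 = -1.
v=5: a=5^0·(≡1), b=5^-1·(≡1) mod 5; (1|5)=+1, (1|5)=+1; (−1)^{0·-1·2}·(+1)^-1·(+1)^0 = +1.
v=11: a=11^1·(≡3), b=11^2·(≡3) mod 11; (3|11)=+1, (3|11)=+1; (−1)^{1·2·5}·(+1)^2·(+1)^1 = +1.
v=17: a=17^1·(≡3), b=17^2·(≡5) mod 17; (3|17)=-1, (5|17)=-1; (−1)^{1·2·8}·(-1)^2·(-1)^1 = -1.
v=∞: -46189 < 0 and 5 > 0  ⇒  (a,b)_∞ = +1.
v=3: a=3^0·(≡2), b=3^2·(≡2) mod 3; (2|3)=-1, (2|3)=-1; (−1)^{0·2·1}·(-1)^2·(-1)^0 = +1.
v=2: v_2(a)=0, v_2(b)=4; units ≡ 3, 5 (mod 8); ε·ε+αω+βω = 1·0+0·1+4·1 ≡ 0  ⇒  (a,b)_2 = +1.
(-46189, 5 / ℚ) ramifies at {13, 17}: a division algebra.

[13, 17]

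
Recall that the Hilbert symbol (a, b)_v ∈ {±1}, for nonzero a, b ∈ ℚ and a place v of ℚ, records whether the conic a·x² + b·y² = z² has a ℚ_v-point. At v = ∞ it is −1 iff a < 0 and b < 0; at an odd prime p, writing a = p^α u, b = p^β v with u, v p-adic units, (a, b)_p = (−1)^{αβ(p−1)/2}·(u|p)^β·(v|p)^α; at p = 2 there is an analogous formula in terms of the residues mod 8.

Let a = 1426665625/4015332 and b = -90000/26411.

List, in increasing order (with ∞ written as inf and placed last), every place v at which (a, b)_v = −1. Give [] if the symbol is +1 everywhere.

[7, 17]

(a, b) ≡ (6545, -11) mod (ℚ^×)²; places V = {2, 3, 5, 7, 11, 17, ∞}.
(a,b)_11: α=3, u≡1; β=-1, v≡8 (mod 11); (1|11)=+1, (8|11)=-1; sign (−1)^1·+1^-1·-1^3 = +1.
(a,b)_2: α=-2, β=4; u≡1, v≡5 (mod 8); ε(u)ε(v)=0·0, αω(v)=-2·1, βω(u)=4·0; sum ≡ 0  ⇒  +1.
(a,b)_17: α=-1, u≡14; β=0, v≡10 (mod 17); (14|17)=-1, (10|17)=-1; sign (−1)^0·-1^0·-1^-1 = -1.
(a,b)_5: α=5, u≡4; β=4, v≡1 (mod 5); (4|5)=+1, (1|5)=+1; sign (−1)^0·+1^4·+1^5 = +1.
(a,b)_∞: sgn(6545)=+, sgn(-11)=−, so +1.
(a,b)_3: α=-10, u≡2; β=2, v≡1 (mod 3); (2|3)=-1, (1|3)=+1; sign (−1)^0·-1^2·+1^-10 = +1.
(a,b)_7: α=3, u≡4; β=-4, v≡5 (mod 7); (4|7)=+1, (5|7)=-1; sign (−1)^0·+1^-4·-1^3 = -1.
Ram(6545, -11) = {7, 17}; no ℚ_7-point on the conic.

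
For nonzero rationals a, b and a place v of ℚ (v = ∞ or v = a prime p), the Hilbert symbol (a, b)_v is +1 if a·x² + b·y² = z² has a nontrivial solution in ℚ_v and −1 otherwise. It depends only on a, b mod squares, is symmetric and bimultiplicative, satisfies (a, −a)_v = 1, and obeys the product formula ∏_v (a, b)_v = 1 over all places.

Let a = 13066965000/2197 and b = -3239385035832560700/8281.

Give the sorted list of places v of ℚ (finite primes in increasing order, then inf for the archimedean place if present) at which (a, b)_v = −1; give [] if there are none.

[13, 17]

(a, b) ≡ (7549802, -527) mod (ℚ^×)²; places V = {2, 3, 5, 7, 13, 17, 19, 29, 31, ∞}.
(a,b)_31: α=1, u≡15; β=3, v≡4 (mod 31); (15|31)=-1, (4|31)=+1; sign (−1)^1·-1^3·+1^1 = +1.
(a,b)_17: α=1, u≡16; β=3, v≡11 (mod 17); (16|17)=+1, (11|17)=-1; sign (−1)^0·+1^3·-1^1 = -1.
(a,b)_2: α=3, β=2; u≡5, v≡1 (mod 8); ε(u)ε(v)=0·0, αω(v)=3·0, βω(u)=2·1; sum ≡ 0  ⇒  +1.
(a,b)_13: α=-3, u≡11; β=-2, v≡11 (mod 13); (11|13)=-1, (11|13)=-1; sign (−1)^0·-1^-2·-1^-3 = -1.
(a,b)_3: α=2, u≡2; β=6, v≡1 (mod 3); (2|3)=-1, (1|3)=+1; sign (−1)^0·-1^6·+1^2 = +1.
(a,b)_5: α=4, u≡2; β=2, v≡2 (mod 5); (2|5)=-1, (2|5)=-1; sign (−1)^0·-1^2·-1^4 = +1.
(a,b)_29: α=1, u≡5; β=2, v≡4 (mod 29); (5|29)=+1, (4|29)=+1; sign (−1)^0·+1^2·+1^1 = +1.
(a,b)_19: α=1, u≡11; β=2, v≡17 (mod 19); (11|19)=+1, (17|19)=+1; sign (−1)^0·+1^2·+1^1 = +1.
(a,b)_7: α=0, u≡2; β=-2, v≡6 (mod 7); (2|7)=+1, (6|7)=-1; sign (−1)^0·+1^-2·-1^0 = +1.
(a,b)_∞: sgn(7549802)=+, sgn(-527)=−, so +1.
Ram(7549802, -527) = {13, 17}; no ℚ_13-point on the conic.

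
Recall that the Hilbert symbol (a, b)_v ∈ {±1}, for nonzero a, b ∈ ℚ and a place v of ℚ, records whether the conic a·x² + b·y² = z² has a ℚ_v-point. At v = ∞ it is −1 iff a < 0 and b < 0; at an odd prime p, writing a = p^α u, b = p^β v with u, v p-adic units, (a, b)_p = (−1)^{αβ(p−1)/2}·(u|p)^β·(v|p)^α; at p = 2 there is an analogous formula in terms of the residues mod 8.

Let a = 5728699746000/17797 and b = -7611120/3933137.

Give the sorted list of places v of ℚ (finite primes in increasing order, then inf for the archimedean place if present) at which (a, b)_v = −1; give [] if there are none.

[5, 7, 11, 17]

Mod squares: a ≡ 177905, b ≡ -935. Check v ∈ {∞, 2, 3, 5, 7, 11, 13, 17, 23, 31, 37}.
v=11: a=11^2·(≡10), b=11^1·(≡9) mod 11; (10|11)=-1, (9|11)=+1; (−1)^{2·1·5}·(-1)^1·(+1)^2 = -1.
v=2: v_2(a)=4, v_2(b)=4; units ≡ 1, 1 (mod 8); ε·ε+αω+βω = 0·0+4·0+4·0 ≡ 0  ⇒  (a,b)_2 = +1.
v=∞: 177905 > 0 and -935 < 0  ⇒  (a,b)_∞ = +1.
v=31: a=31^2·(≡6), b=31^2·(≡22) mod 31; (6|31)=-1, (22|31)=-1; (−1)^{2·2·15}·(-1)^2·(-1)^2 = +1.
v=3: a=3^2·(≡2), b=3^2·(≡1) mod 3; (2|3)=-1, (1|3)=+1; (−1)^{2·2·1}·(-1)^2·(+1)^2 = +1.
v=37: a=37^-2·(≡11), b=37^-2·(≡34) mod 37; (11|37)=+1, (34|37)=+1; (−1)^{-2·-2·18}·(+1)^-2·(+1)^-2 = +1.
v=7: a=7^1·(≡3), b=7^0·(≡3) mod 7; (3|7)=-1, (3|7)=-1; (−1)^{1·0·3}·(-1)^0·(-1)^1 = -1.
v=17: a=17^1·(≡12), b=17^-1·(≡15) mod 17; (12|17)=-1, (15|17)=+1; (−1)^{1·-1·8}·(-1)^-1·(+1)^1 = -1.
v=5: a=5^3·(≡4), b=5^1·(≡3) mod 5; (4|5)=+1, (3|5)=-1; (−1)^{3·1·2}·(+1)^1·(-1)^3 = -1.
v=13: a=13^-1·(≡9), b=13^-2·(≡1) mod 13; (9|13)=+1, (1|13)=+1; (−1)^{-1·-2·6}·(+1)^-2·(+1)^-1 = +1.
v=23: a=23^1·(≡14), b=23^0·(≡6) mod 23; (14|23)=-1, (6|23)=+1; (−1)^{1·0·11}·(-1)^0·(+1)^1 = +1.
(177905, -935 / ℚ) ramifies at {5, 7, 11, 17}: a division algebra.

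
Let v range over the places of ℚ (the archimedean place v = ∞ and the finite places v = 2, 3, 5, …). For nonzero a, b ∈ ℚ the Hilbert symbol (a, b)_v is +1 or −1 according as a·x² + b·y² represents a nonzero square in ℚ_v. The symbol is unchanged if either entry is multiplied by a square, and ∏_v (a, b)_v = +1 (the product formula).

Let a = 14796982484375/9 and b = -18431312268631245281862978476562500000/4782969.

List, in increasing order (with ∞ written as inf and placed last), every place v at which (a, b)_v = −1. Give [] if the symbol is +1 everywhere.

[2, 7, 13, 17]

Mod squares: a ≡ 119, b ≡ -10010. Check v ∈ {∞, 2, 3, 5, 7, 11, 13, 17, 23, 31}.
v=13: a=13^2·(≡8), b=13^5·(≡9) mod 13; (8|13)=-1, (9|13)=+1; (−1)^{2·5·6}·(-1)^5·(+1)^2 = -1.
v=11: a=11^0·(≡4), b=11^5·(≡9) mod 11; (4|11)=+1, (9|11)=+1; (−1)^{0·5·5}·(+1)^5·(+1)^0 = +1.
v=31: a=31^2·(≡15), b=31^6·(≡6) mod 31; (15|31)=-1, (6|31)=-1; (−1)^{2·6·15}·(-1)^6·(-1)^2 = +1.
v=7: a=7^3·(≡3), b=7^5·(≡3) mod 7; (3|7)=-1, (3|7)=-1; (−1)^{3·5·3}·(-1)^5·(-1)^3 = -1.
v=∞: 119 > 0 and -10010 < 0  ⇒  (a,b)_∞ = +1.
v=5: a=5^6·(≡1), b=5^13·(≡3) mod 5; (1|5)=+1, (3|5)=-1; (−1)^{6·13·2}·(+1)^13·(-1)^6 = +1.
v=23: a=23^0·(≡18), b=23^2·(≡18) mod 23; (18|23)=+1, (18|23)=+1; (−1)^{0·2·11}·(+1)^2·(+1)^0 = +1.
v=3: a=3^-2·(≡2), b=3^-14·(≡1) mod 3; (2|3)=-1, (1|3)=+1; (−1)^{-2·-14·1}·(-1)^-14·(+1)^-2 = +1.
v=2: v_2(a)=0, v_2(b)=5; units ≡ 7, 3 (mod 8); ε·ε+αω+βω = 1·1+0·1+5·0 ≡ 1  ⇒  (a,b)_2 = -1.
v=17: a=17^1·(≡11), b=17^0·(≡10) mod 17; (11|17)=-1, (10|17)=-1; (−1)^{1·0·8}·(-1)^0·(-1)^1 = -1.
|Ram(119, -10010)| = 4, even; anisotropic at {2, 7, 13, 17}.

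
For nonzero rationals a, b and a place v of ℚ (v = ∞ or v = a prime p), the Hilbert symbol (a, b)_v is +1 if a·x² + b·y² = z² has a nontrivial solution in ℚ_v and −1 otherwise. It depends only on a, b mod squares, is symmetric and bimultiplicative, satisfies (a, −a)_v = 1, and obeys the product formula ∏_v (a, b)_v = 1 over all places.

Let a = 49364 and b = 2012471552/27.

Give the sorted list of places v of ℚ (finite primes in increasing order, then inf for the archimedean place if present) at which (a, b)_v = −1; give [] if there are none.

(a, b) ≡ (12341, 481299) mod (ℚ^×)²; places V = {2, 3, 7, 13, 41, 43, ∞}.
(a,b)_43: α=1, u≡30; β=1, v≡14 (mod 43); (30|43)=-1, (14|43)=+1; sign (−1)^1·-1^1·+1^1 = +1.
(a,b)_2: α=2, β=8; u≡5, v≡3 (mod 8); ε(u)ε(v)=0·1, αω(v)=2·1, βω(u)=8·1; sum ≡ 0  ⇒  +1.
(a,b)_13: α=0, u≡3; β=1, v≡9 (mod 13); (3|13)=+1, (9|13)=+1; sign (−1)^0·+1^1·+1^0 = +1.
(a,b)_7: α=1, u≡3; β=3, v≡3 (mod 7); (3|7)=-1, (3|7)=-1; sign (−1)^1·-1^3·-1^1 = -1.
(a,b)_∞: sgn(12341)=+, sgn(481299)=+, so +1.
(a,b)_41: α=1, u≡15; β=1, v≡26 (mod 41); (15|41)=-1, (26|41)=-1; sign (−1)^0·-1^1·-1^1 = +1.
(a,b)_3: α=0, u≡2; β=-3, v≡2 (mod 3); (2|3)=-1, (2|3)=-1; sign (−1)^0·-1^-3·-1^0 = -1.
Ram(12341, 481299) = {3, 7}; no ℚ_3-point on the conic.

[3, 7]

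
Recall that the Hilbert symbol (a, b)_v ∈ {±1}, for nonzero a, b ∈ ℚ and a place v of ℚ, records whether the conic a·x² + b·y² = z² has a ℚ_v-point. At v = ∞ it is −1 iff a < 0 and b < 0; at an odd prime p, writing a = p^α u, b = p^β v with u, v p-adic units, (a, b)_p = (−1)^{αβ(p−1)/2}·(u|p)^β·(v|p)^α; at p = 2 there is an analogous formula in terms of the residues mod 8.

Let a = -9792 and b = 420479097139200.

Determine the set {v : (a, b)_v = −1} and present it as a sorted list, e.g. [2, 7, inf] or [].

Mod squares: a ≡ -17, b ≡ 14208447. Check v ∈ {∞, 2, 3, 5, 11, 17, 19, 31, 43}.
v=43: a=43^0·(≡12), b=43^1·(≡15) mod 43; (12|43)=-1, (15|43)=+1; (−1)^{0·1·21}·(-1)^1·(+1)^0 = -1.
v=17: a=17^1·(≡2), b=17^3·(≡10) mod 17; (2|17)=+1, (10|17)=-1; (−1)^{1·3·8}·(+1)^3·(-1)^1 = -1.
v=11: a=11^0·(≡9), b=11^1·(≡6) mod 11; (9|11)=+1, (6|11)=-1; (−1)^{0·1·5}·(+1)^1·(-1)^0 = +1.
v=5: a=5^0·(≡3), b=5^2·(≡3) mod 5; (3|5)=-1, (3|5)=-1; (−1)^{0·2·2}·(-1)^2·(-1)^0 = +1.
v=19: a=19^0·(≡12), b=19^1·(≡16) mod 19; (12|19)=-1, (16|19)=+1; (−1)^{0·1·9}·(-1)^1·(+1)^0 = -1.
v=31: a=31^0·(≡4), b=31^1·(≡16) mod 31; (4|31)=+1, (16|31)=+1; (−1)^{0·1·15}·(+1)^1·(+1)^0 = +1.
v=3: a=3^2·(≡1), b=3^1·(≡1) mod 3; (1|3)=+1, (1|3)=+1; (−1)^{2·1·1}·(+1)^1·(+1)^2 = +1.
v=2: v_2(a)=6, v_2(b)=12; units ≡ 7, 7 (mod 8); ε·ε+αω+βω = 1·1+6·0+12·0 ≡ 1  ⇒  (a,b)_2 = -1.
v=∞: -17 < 0 and 14208447 > 0  ⇒  (a,b)_∞ = +1.
(-17, 14208447 / ℚ) ramifies at {2, 17, 19, 43}: a division algebra.

[2, 17, 19, 43]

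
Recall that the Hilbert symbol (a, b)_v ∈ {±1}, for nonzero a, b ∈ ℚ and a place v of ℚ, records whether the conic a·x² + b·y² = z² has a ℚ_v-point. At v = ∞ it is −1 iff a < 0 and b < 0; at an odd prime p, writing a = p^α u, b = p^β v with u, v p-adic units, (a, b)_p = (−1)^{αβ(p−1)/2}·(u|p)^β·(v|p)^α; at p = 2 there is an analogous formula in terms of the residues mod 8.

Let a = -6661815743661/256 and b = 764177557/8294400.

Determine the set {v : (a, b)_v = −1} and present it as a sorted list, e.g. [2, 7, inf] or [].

(a, b) ≡ (-81141, 13) mod (ℚ^×)²; places V = {2, 3, 5, 11, 13, 17, 37, 41, 43, ∞}.
(a,b)_5: α=0, u≡4; β=-2, v≡2 (mod 5); (4|5)=+1, (2|5)=-1; sign (−1)^0·+1^-2·-1^0 = +1.
(a,b)_43: α=1, u≡27; β=0, v≡4 (mod 43); (27|43)=-1, (4|43)=+1; sign (−1)^0·-1^0·+1^1 = +1.
(a,b)_3: α=1, u≡1; β=-4, v≡1 (mod 3); (1|3)=+1, (1|3)=+1; sign (−1)^0·+1^-4·+1^1 = +1.
(a,b)_41: α=2, u≡39; β=2, v≡29 (mod 41); (39|41)=+1, (29|41)=-1; sign (−1)^0·+1^2·-1^2 = +1.
(a,b)_∞: sgn(-81141)=−, sgn(13)=+, so +1.
(a,b)_2: α=-8, β=-12; u≡3, v≡5 (mod 8); ε(u)ε(v)=1·0, αω(v)=-8·1, βω(u)=-12·1; sum ≡ 0  ⇒  +1.
(a,b)_17: α=3, u≡8; β=2, v≡9 (mod 17); (8|17)=+1, (9|17)=+1; sign (−1)^0·+1^2·+1^3 = +1.
(a,b)_37: α=1, u≡4; β=0, v≡19 (mod 37); (4|37)=+1, (19|37)=-1; sign (−1)^0·+1^0·-1^1 = -1.
(a,b)_13: α=2, u≡11; β=1, v≡10 (mod 13); (11|13)=-1, (10|13)=+1; sign (−1)^0·-1^1·+1^2 = -1.
(a,b)_11: α=0, u≡7; β=2, v≡8 (mod 11); (7|11)=-1, (8|11)=-1; sign (−1)^0·-1^2·-1^0 = +1.
Ram(-81141, 13) = {13, 37}; no ℚ_13-point on the conic.

[13, 37]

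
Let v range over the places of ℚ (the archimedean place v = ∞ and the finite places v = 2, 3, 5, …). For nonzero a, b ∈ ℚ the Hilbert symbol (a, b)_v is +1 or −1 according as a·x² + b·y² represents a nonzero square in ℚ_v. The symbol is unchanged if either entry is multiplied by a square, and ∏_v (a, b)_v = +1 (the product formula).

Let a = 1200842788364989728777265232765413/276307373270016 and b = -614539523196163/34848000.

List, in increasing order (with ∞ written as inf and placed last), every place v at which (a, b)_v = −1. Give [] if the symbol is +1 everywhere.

Mod squares: a ≡ 37, b ≡ -2777135. Check v ∈ {∞, 2, 3, 5, 7, 11, 19, 23, 29, 31, 37, 41, 53}.
v=41: a=41^2·(≡32), b=41^1·(≡15) mod 41; (32|41)=+1, (15|41)=-1; (−1)^{2·1·20}·(+1)^1·(-1)^2 = +1.
v=31: a=31^6·(≡6), b=31^3·(≡20) mod 31; (6|31)=-1, (20|31)=+1; (−1)^{6·3·15}·(-1)^3·(+1)^6 = -1.
v=23: a=23^2·(≡17), b=23^1·(≡14) mod 23; (17|23)=-1, (14|23)=-1; (−1)^{2·1·11}·(-1)^1·(-1)^2 = -1.
v=29: a=29^4·(≡17), b=29^2·(≡19) mod 29; (17|29)=-1, (19|29)=-1; (−1)^{4·2·14}·(-1)^2·(-1)^4 = +1.
v=37: a=37^3·(≡9), b=37^2·(≡21) mod 37; (9|37)=+1, (21|37)=+1; (−1)^{3·2·18}·(+1)^2·(+1)^3 = +1.
v=11: a=11^-4·(≡3), b=11^-2·(≡2) mod 11; (3|11)=+1, (2|11)=-1; (−1)^{-4·-2·5}·(+1)^-2·(-1)^-4 = +1.
v=∞: 37 > 0 and -2777135 < 0  ⇒  (a,b)_∞ = +1.
v=53: a=53^-2·(≡16), b=53^0·(≡5) mod 53; (16|53)=+1, (5|53)=-1; (−1)^{-2·0·26}·(+1)^0·(-1)^-2 = +1.
v=2: v_2(a)=-10, v_2(b)=-8; units ≡ 5, 1 (mod 8); ε·ε+αω+βω = 0·0+-10·0+-8·1 ≡ 0  ⇒  (a,b)_2 = +1.
v=7: a=7^6·(≡4), b=7^0·(≡6) mod 7; (4|7)=+1, (6|7)=-1; (−1)^{6·0·3}·(+1)^0·(-1)^6 = +1.
v=5: a=5^0·(≡3), b=5^-3·(≡3) mod 5; (3|5)=-1, (3|5)=-1; (−1)^{0·-3·2}·(-1)^-3·(-1)^0 = -1.
v=19: a=19^2·(≡3), b=19^1·(≡12) mod 19; (3|19)=-1, (12|19)=-1; (−1)^{2·1·9}·(-1)^1·(-1)^2 = -1.
v=3: a=3^-8·(≡1), b=3^-2·(≡1) mod 3; (1|3)=+1, (1|3)=+1; (−1)^{-8·-2·1}·(+1)^-2·(+1)^-8 = +1.
Ram(37, -2777135) = {5, 19, 23, 31}; no ℚ_5-point on the conic.

[5, 19, 23, 31]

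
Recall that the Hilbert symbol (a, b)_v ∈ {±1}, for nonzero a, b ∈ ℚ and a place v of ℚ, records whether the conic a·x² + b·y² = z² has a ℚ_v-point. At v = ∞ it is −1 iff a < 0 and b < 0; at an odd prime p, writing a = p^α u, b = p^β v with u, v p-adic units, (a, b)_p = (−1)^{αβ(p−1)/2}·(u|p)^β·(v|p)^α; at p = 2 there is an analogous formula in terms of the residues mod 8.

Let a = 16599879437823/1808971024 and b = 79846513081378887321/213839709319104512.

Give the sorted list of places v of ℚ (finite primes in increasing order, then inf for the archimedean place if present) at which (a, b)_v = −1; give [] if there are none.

[]

Mod squares: a ≡ 47, b ≡ 2. Check v ∈ {∞, 2, 3, 7, 11, 17, 23, 29, 31, 47}.
v=47: a=47^1·(≡36), b=47^2·(≡1) mod 47; (36|47)=+1, (1|47)=+1; (−1)^{1·2·23}·(+1)^2·(+1)^1 = +1.
v=11: a=11^2·(≡3), b=11^0·(≡10) mod 11; (3|11)=+1, (10|11)=-1; (−1)^{2·0·5}·(+1)^0·(-1)^2 = +1.
v=29: a=29^2·(≡12), b=29^2·(≡8) mod 29; (12|29)=-1, (8|29)=-1; (−1)^{2·2·14}·(-1)^2·(-1)^2 = +1.
v=7: a=7^-6·(≡6), b=7^-6·(≡4) mod 7; (6|7)=-1, (4|7)=+1; (−1)^{-6·-6·3}·(-1)^-6·(+1)^-6 = +1.
v=17: a=17^0·(≡15), b=17^2·(≡16) mod 17; (15|17)=+1, (16|17)=+1; (−1)^{0·2·8}·(+1)^2·(+1)^0 = +1.
v=∞: 47 > 0 and 2 > 0  ⇒  (a,b)_∞ = +1.
v=23: a=23^2·(≡4), b=23^4·(≡4) mod 23; (4|23)=+1, (4|23)=+1; (−1)^{2·4·11}·(+1)^4·(+1)^2 = +1.
v=3: a=3^8·(≡2), b=3^12·(≡2) mod 3; (2|3)=-1, (2|3)=-1; (−1)^{8·12·1}·(-1)^12·(-1)^8 = +1.
v=31: a=31^-2·(≡4), b=31^-6·(≡9) mod 31; (4|31)=+1, (9|31)=+1; (−1)^{-2·-6·15}·(+1)^-6·(+1)^-2 = +1.
v=2: v_2(a)=-4, v_2(b)=-11; units ≡ 7, 1 (mod 8); ε·ε+αω+βω = 1·0+-4·0+-11·0 ≡ 0  ⇒  (a,b)_2 = +1.
Every local symbol is +1, so the conic 47·x² + 2·y² = z² has ℚ_v-points for all v and hence a ℚ-point; (a, b / ℚ) ≅ M_2(ℚ).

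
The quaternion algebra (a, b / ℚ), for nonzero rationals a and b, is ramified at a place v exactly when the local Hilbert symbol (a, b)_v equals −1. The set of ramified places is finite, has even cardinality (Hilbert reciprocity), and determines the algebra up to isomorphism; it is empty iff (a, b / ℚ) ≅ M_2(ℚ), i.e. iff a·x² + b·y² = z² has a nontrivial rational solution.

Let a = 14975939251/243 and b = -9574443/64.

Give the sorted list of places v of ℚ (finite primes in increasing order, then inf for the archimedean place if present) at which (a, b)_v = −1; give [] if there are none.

[3, 7, 13, 19]

Mod squares: a ≡ 155459577, b ≡ -123. Check v ∈ {∞, 2, 3, 7, 13, 17, 19, 31, 41, 43}.
v=3: a=3^-5·(≡1), b=3^5·(≡1) mod 3; (1|3)=+1, (1|3)=+1; (−1)^{-5·5·1}·(+1)^5·(+1)^-5 = -1.
v=17: a=17^3·(≡5), b=17^0·(≡15) mod 17; (5|17)=-1, (15|17)=+1; (−1)^{3·0·8}·(-1)^0·(+1)^3 = +1.
v=∞: 155459577 > 0 and -123 < 0  ⇒  (a,b)_∞ = +1.
v=7: a=7^1·(≡6), b=7^0·(≡3) mod 7; (6|7)=-1, (3|7)=-1; (−1)^{1·0·3}·(-1)^0·(-1)^1 = -1.
v=43: a=43^1·(≡39), b=43^0·(≡40) mod 43; (39|43)=-1, (40|43)=+1; (−1)^{1·0·21}·(-1)^0·(+1)^1 = +1.
v=41: a=41^1·(≡19), b=41^1·(≡38) mod 41; (19|41)=-1, (38|41)=-1; (−1)^{1·1·20}·(-1)^1·(-1)^1 = +1.
v=19: a=19^1·(≡13), b=19^0·(≡8) mod 19; (13|19)=-1, (8|19)=-1; (−1)^{1·0·9}·(-1)^0·(-1)^1 = -1.
v=31: a=31^0·(≡9), b=31^2·(≡25) mod 31; (9|31)=+1, (25|31)=+1; (−1)^{0·2·15}·(+1)^2·(+1)^0 = +1.
v=13: a=13^1·(≡6), b=13^0·(≡8) mod 13; (6|13)=-1, (8|13)=-1; (−1)^{1·0·6}·(-1)^0·(-1)^1 = -1.
v=2: v_2(a)=0, v_2(b)=-6; units ≡ 1, 5 (mod 8); ε·ε+αω+βω = 0·0+0·1+-6·0 ≡ 0  ⇒  (a,b)_2 = +1.
(155459577, -123 / ℚ) ramifies at {3, 7, 13, 19}: a division algebra.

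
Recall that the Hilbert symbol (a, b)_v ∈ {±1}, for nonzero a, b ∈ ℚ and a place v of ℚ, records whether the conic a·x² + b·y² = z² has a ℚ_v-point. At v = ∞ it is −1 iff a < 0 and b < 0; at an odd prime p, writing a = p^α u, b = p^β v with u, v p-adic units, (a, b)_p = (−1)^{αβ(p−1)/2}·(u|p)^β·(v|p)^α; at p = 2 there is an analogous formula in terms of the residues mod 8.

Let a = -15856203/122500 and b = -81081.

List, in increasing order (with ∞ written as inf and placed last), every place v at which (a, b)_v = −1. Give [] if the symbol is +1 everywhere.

[11, inf]

Mod squares: a ≡ -3, b ≡ -1001. Check v ∈ {∞, 2, 3, 5, 7, 11, 13, 19}.
v=5: a=5^-4·(≡2), b=5^0·(≡4) mod 5; (2|5)=-1, (4|5)=+1; (−1)^{-4·0·2}·(-1)^0·(+1)^-4 = +1.
v=∞: -3 < 0 and -1001 < 0  ⇒  (a,b)_∞ = -1.
v=19: a=19^2·(≡17), b=19^0·(≡11) mod 19; (17|19)=+1, (11|19)=+1; (−1)^{2·0·9}·(+1)^0·(+1)^2 = +1.
v=2: v_2(a)=-2, v_2(b)=0; units ≡ 5, 7 (mod 8); ε·ε+αω+βω = 0·1+-2·0+0·1 ≡ 0  ⇒  (a,b)_2 = +1.
v=13: a=13^0·(≡1), b=13^1·(≡3) mod 13; (1|13)=+1, (3|13)=+1; (−1)^{0·1·6}·(+1)^1·(+1)^0 = +1.
v=3: a=3^1·(≡2), b=3^4·(≡1) mod 3; (2|3)=-1, (1|3)=+1; (−1)^{1·4·1}·(-1)^4·(+1)^1 = +1.
v=11: a=11^4·(≡7), b=11^1·(≡10) mod 11; (7|11)=-1, (10|11)=-1; (−1)^{4·1·5}·(-1)^1·(-1)^4 = -1.
v=7: a=7^-2·(≡1), b=7^1·(≡2) mod 7; (1|7)=+1, (2|7)=+1; (−1)^{-2·1·3}·(+1)^1·(+1)^-2 = +1.
Ram(-3, -1001) = {11, ∞}; no ℚ_11-point on the conic.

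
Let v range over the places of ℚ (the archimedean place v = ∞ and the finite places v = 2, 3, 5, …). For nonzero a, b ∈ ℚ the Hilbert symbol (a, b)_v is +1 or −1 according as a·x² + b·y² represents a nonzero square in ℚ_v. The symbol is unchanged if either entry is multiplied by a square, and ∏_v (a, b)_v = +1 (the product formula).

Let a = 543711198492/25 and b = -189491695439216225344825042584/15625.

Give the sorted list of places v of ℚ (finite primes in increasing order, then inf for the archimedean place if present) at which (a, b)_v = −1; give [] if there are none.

(a, b) ≡ (1463, -646) mod (ℚ^×)²; places V = {2, 3, 5, 7, 11, 17, 19, ∞}.
(a,b)_11: α=1, u≡1; β=2, v≡5 (mod 11); (1|11)=+1, (5|11)=+1; sign (−1)^0·+1^2·+1^1 = +1.
(a,b)_7: α=3, u≡3; β=8, v≡6 (mod 7); (3|7)=-1, (6|7)=-1; sign (−1)^0·-1^8·-1^3 = -1.
(a,b)_17: α=2, u≡1; β=5, v≡16 (mod 17); (1|17)=+1, (16|17)=+1; sign (−1)^0·+1^5·+1^2 = +1.
(a,b)_19: α=1, u≡5; β=3, v≡17 (mod 19); (5|19)=+1, (17|19)=+1; sign (−1)^1·+1^3·+1^1 = -1.
(a,b)_∞: sgn(1463)=+, sgn(-646)=−, so +1.
(a,b)_5: α=-2, u≡2; β=-6, v≡1 (mod 5); (2|5)=-1, (1|5)=+1; sign (−1)^0·-1^-6·+1^-2 = +1.
(a,b)_3: α=8, u≡2; β=20, v≡2 (mod 3); (2|3)=-1, (2|3)=-1; sign (−1)^0·-1^20·-1^8 = +1.
(a,b)_2: α=2, β=3; u≡7, v≡5 (mod 8); ε(u)ε(v)=1·0, αω(v)=2·1, βω(u)=3·0; sum ≡ 0  ⇒  +1.
|Ram(1463, -646)| = 2, even; anisotropic at {7, 19}.

[7, 19]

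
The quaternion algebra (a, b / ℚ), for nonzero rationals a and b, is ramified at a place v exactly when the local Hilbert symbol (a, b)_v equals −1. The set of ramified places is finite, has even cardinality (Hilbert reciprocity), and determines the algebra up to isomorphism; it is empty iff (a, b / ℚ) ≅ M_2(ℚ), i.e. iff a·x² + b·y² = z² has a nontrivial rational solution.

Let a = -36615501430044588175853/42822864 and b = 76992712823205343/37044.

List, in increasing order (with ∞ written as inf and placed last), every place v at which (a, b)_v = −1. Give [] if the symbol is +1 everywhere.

Mod squares: a ≡ -17802897, b ≡ 19803. Check v ∈ {∞, 2, 3, 7, 17, 19, 23, 29, 31, 41}.
v=7: a=7^-3·(≡2), b=7^-3·(≡1) mod 7; (2|7)=+1, (1|7)=+1; (−1)^{-3·-3·3}·(+1)^-3·(+1)^-3 = -1.
v=19: a=19^2·(≡12), b=19^2·(≡17) mod 19; (12|19)=-1, (17|19)=+1; (−1)^{2·2·9}·(-1)^2·(+1)^2 = +1.
v=17: a=17^-2·(≡2), b=17^0·(≡2) mod 17; (2|17)=+1, (2|17)=+1; (−1)^{-2·0·8}·(+1)^0·(+1)^-2 = +1.
v=3: a=3^-3·(≡1), b=3^-3·(≡1) mod 3; (1|3)=+1, (1|3)=+1; (−1)^{-3·-3·1}·(+1)^-3·(+1)^-3 = -1.
v=23: a=23^7·(≡12), b=23^5·(≡10) mod 23; (12|23)=+1, (10|23)=-1; (−1)^{7·5·11}·(+1)^5·(-1)^7 = +1.
v=∞: -17802897 < 0 and 19803 > 0  ⇒  (a,b)_∞ = +1.
v=2: v_2(a)=-4, v_2(b)=-2; units ≡ 7, 3 (mod 8); ε·ε+αω+βω = 1·1+-4·1+-2·0 ≡ 1  ⇒  (a,b)_2 = -1.
v=29: a=29^3·(≡2), b=29^2·(≡13) mod 29; (2|29)=-1, (13|29)=+1; (−1)^{3·2·14}·(-1)^2·(+1)^3 = +1.
v=41: a=41^1·(≡30), b=41^1·(≡21) mod 41; (30|41)=-1, (21|41)=+1; (−1)^{1·1·20}·(-1)^1·(+1)^1 = -1.
v=31: a=31^3·(≡18), b=31^2·(≡25) mod 31; (18|31)=+1, (25|31)=+1; (−1)^{3·2·15}·(+1)^2·(+1)^3 = +1.
Ram(-17802897, 19803) = {2, 3, 7, 41}; no ℚ_2-point on the conic.

[2, 3, 7, 41]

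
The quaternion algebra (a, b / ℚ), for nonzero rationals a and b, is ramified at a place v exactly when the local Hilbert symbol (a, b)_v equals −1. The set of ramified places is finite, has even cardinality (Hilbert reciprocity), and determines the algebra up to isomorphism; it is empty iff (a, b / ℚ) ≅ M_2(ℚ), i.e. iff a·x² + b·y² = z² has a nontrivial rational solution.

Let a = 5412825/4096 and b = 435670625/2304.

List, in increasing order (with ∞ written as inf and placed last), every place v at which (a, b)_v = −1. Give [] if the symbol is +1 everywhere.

Mod squares: a ≡ 33, b ≡ 377. Check v ∈ {∞, 2, 3, 5, 11, 13, 29, 43}.
v=5: a=5^2·(≡3), b=5^4·(≡2) mod 5; (3|5)=-1, (2|5)=-1; (−1)^{2·4·2}·(-1)^4·(-1)^2 = +1.
v=13: a=13^0·(≡2), b=13^1·(≡3) mod 13; (2|13)=-1, (3|13)=+1; (−1)^{0·1·6}·(-1)^1·(+1)^0 = -1.
v=∞: 33 > 0 and 377 > 0  ⇒  (a,b)_∞ = +1.
v=11: a=11^1·(≡3), b=11^0·(≡1) mod 11; (3|11)=+1, (1|11)=+1; (−1)^{1·0·5}·(+1)^0·(+1)^1 = +1.
v=3: a=3^9·(≡2), b=3^-2·(≡2) mod 3; (2|3)=-1, (2|3)=-1; (−1)^{9·-2·1}·(-1)^-2·(-1)^9 = -1.
v=29: a=29^0·(≡13), b=29^1·(≡4) mod 29; (13|29)=+1, (4|29)=+1; (−1)^{0·1·14}·(+1)^1·(+1)^0 = +1.
v=2: v_2(a)=-12, v_2(b)=-8; units ≡ 1, 1 (mod 8); ε·ε+αω+βω = 0·0+-12·0+-8·0 ≡ 0  ⇒  (a,b)_2 = +1.
v=43: a=43^0·(≡26), b=43^2·(≡8) mod 43; (26|43)=-1, (8|43)=-1; (−1)^{0·2·21}·(-1)^2·(-1)^0 = +1.
|Ram(33, 377)| = 2, even; anisotropic at {3, 13}.

[3, 13]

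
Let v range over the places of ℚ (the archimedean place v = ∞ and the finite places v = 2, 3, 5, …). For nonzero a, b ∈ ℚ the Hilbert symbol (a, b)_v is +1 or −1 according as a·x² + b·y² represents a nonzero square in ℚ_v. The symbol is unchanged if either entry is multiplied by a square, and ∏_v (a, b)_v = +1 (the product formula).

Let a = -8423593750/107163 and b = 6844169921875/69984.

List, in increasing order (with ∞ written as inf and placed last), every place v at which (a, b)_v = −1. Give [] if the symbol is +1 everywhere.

[3, 5, 11, 13]

Mod squares: a ≡ -9570, b ≡ 24882. Check v ∈ {∞, 2, 3, 5, 7, 11, 13, 29}.
v=13: a=13^2·(≡11), b=13^3·(≡9) mod 13; (11|13)=-1, (9|13)=+1; (−1)^{2·3·6}·(-1)^3·(+1)^2 = -1.
v=29: a=29^1·(≡8), b=29^1·(≡12) mod 29; (8|29)=-1, (12|29)=-1; (−1)^{1·1·14}·(-1)^1·(-1)^1 = +1.
v=11: a=11^1·(≡8), b=11^1·(≡6) mod 11; (8|11)=-1, (6|11)=-1; (−1)^{1·1·5}·(-1)^1·(-1)^1 = -1.
v=∞: -9570 < 0 and 24882 > 0  ⇒  (a,b)_∞ = +1.
v=3: a=3^-7·(≡2), b=3^-7·(≡2) mod 3; (2|3)=-1, (2|3)=-1; (−1)^{-7·-7·1}·(-1)^-7·(-1)^-7 = -1.
v=5: a=5^7·(≡1), b=5^10·(≡2) mod 5; (1|5)=+1, (2|5)=-1; (−1)^{7·10·2}·(+1)^10·(-1)^7 = -1.
v=7: a=7^-2·(≡3), b=7^0·(≡4) mod 7; (3|7)=-1, (4|7)=+1; (−1)^{-2·0·3}·(-1)^0·(+1)^-2 = +1.
v=2: v_2(a)=1, v_2(b)=-5; units ≡ 7, 1 (mod 8); ε·ε+αω+βω = 1·0+1·0+-5·0 ≡ 0  ⇒  (a,b)_2 = +1.
Ram(-9570, 24882) = {3, 5, 11, 13}; no ℚ_3-point on the conic.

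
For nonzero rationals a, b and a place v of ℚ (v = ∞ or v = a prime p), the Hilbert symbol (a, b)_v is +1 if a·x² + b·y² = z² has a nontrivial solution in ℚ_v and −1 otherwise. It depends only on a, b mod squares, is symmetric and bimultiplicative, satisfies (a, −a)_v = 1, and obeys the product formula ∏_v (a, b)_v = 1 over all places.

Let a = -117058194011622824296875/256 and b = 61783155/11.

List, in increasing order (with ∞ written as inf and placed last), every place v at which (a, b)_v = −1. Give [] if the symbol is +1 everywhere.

(a, b) ≡ (-441595, 8390305) mod (ℚ^×)²; places V = {2, 3, 5, 7, 11, 19, 31, 37, ∞}.
(a,b)_19: α=2, u≡13; β=1, v≡6 (mod 19); (13|19)=-1, (6|19)=+1; sign (−1)^0·-1^1·+1^2 = -1.
(a,b)_37: α=3, u≡25; β=1, v≡24 (mod 37); (25|37)=+1, (24|37)=-1; sign (−1)^0·+1^1·-1^3 = -1.
(a,b)_31: α=3, u≡29; β=1, v≡7 (mod 31); (29|31)=-1, (7|31)=+1; sign (−1)^1·-1^1·+1^3 = +1.
(a,b)_∞: sgn(-441595)=−, sgn(8390305)=+, so +1.
(a,b)_5: α=7, u≡4; β=1, v≡1 (mod 5); (4|5)=+1, (1|5)=+1; sign (−1)^0·+1^1·+1^7 = +1.
(a,b)_3: α=6, u≡2; β=4, v≡1 (mod 3); (2|3)=-1, (1|3)=+1; sign (−1)^0·-1^4·+1^6 = +1.
(a,b)_7: α=3, u≡6; β=1, v≡3 (mod 7); (6|7)=-1, (3|7)=-1; sign (−1)^1·-1^1·-1^3 = -1.
(a,b)_11: α=1, u≡5; β=-1, v≡5 (mod 11); (5|11)=+1, (5|11)=+1; sign (−1)^1·+1^-1·+1^1 = -1.
(a,b)_2: α=-8, β=0; u≡5, v≡1 (mod 8); ε(u)ε(v)=0·0, αω(v)=-8·0, βω(u)=0·1; sum ≡ 0  ⇒  +1.
(-441595, 8390305 / ℚ) ramifies at {7, 11, 19, 37}: a division algebra.

[7, 11, 19, 37]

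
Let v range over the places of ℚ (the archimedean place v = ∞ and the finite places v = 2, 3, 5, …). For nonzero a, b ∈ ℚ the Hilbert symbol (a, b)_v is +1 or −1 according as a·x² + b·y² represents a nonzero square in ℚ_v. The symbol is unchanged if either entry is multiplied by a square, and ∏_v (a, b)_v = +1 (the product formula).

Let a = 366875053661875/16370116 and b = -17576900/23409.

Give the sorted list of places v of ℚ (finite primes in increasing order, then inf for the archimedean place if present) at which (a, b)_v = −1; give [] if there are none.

[2, 11]

Mod squares: a ≡ 19, b ≡ -209. Check v ∈ {∞, 2, 3, 5, 7, 11, 17, 19, 29}.
v=3: a=3^0·(≡1), b=3^-4·(≡1) mod 3; (1|3)=+1, (1|3)=+1; (−1)^{0·-4·1}·(+1)^-4·(+1)^0 = +1.
v=11: a=11^2·(≡2), b=11^1·(≡4) mod 11; (2|11)=-1, (4|11)=+1; (−1)^{2·1·5}·(-1)^1·(+1)^2 = -1.
v=29: a=29^4·(≡15), b=29^2·(≡16) mod 29; (15|29)=-1, (16|29)=+1; (−1)^{4·2·14}·(-1)^2·(+1)^4 = +1.
v=19: a=19^3·(≡11), b=19^1·(≡10) mod 19; (11|19)=+1, (10|19)=-1; (−1)^{3·1·9}·(+1)^1·(-1)^3 = +1.
v=5: a=5^4·(≡4), b=5^2·(≡1) mod 5; (4|5)=+1, (1|5)=+1; (−1)^{4·2·2}·(+1)^2·(+1)^4 = +1.
v=7: a=7^-2·(≡5), b=7^0·(≡2) mod 7; (5|7)=-1, (2|7)=+1; (−1)^{-2·0·3}·(-1)^0·(+1)^-2 = +1.
v=∞: 19 > 0 and -209 < 0  ⇒  (a,b)_∞ = +1.
v=2: v_2(a)=-2, v_2(b)=2; units ≡ 3, 7 (mod 8); ε·ε+αω+βω = 1·1+-2·0+2·1 ≡ 1  ⇒  (a,b)_2 = -1.
v=17: a=17^-4·(≡2), b=17^-2·(≡14) mod 17; (2|17)=+1, (14|17)=-1; (−1)^{-4·-2·8}·(+1)^-2·(-1)^-4 = +1.
|Ram(19, -209)| = 2, even; anisotropic at {2, 11}.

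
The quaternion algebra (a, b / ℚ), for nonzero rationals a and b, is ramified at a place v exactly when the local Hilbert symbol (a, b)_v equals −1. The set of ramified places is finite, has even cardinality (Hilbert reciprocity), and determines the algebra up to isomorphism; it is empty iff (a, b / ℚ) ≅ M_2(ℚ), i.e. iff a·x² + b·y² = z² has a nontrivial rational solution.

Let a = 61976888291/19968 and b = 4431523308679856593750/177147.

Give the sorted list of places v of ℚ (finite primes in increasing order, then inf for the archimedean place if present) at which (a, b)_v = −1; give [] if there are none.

(a, b) ≡ (70122, 2594514) mod (ℚ^×)²; places V = {2, 3, 5, 7, 13, 19, 23, 29, 31, 37, ∞}.
(a,b)_37: α=0, u≡25; β=1, v≡7 (mod 37); (25|37)=+1, (7|37)=+1; sign (−1)^0·+1^1·+1^0 = +1.
(a,b)_13: α=-1, u≡3; β=3, v≡6 (mod 13); (3|13)=+1, (6|13)=-1; sign (−1)^0·+1^3·-1^-1 = -1.
(a,b)_3: α=-1, u≡1; β=-11, v≡1 (mod 3); (1|3)=+1, (1|3)=+1; sign (−1)^1·+1^-11·+1^-1 = -1.
(a,b)_19: α=4, u≡18; β=0, v≡9 (mod 19); (18|19)=-1, (9|19)=+1; sign (−1)^0·-1^0·+1^4 = +1.
(a,b)_5: α=0, u≡2; β=6, v≡1 (mod 5); (2|5)=-1, (1|5)=+1; sign (−1)^0·-1^6·+1^0 = +1.
(a,b)_23: α=2, u≡13; β=0, v≡14 (mod 23); (13|23)=+1, (14|23)=-1; sign (−1)^0·+1^0·-1^2 = +1.
(a,b)_2: α=-9, β=1; u≡5, v≡1 (mod 8); ε(u)ε(v)=0·0, αω(v)=-9·0, βω(u)=1·1; sum ≡ 1  ⇒  -1.
(a,b)_∞: sgn(70122)=+, sgn(2594514)=+, so +1.
(a,b)_29: α=1, u≡21; β=3, v≡13 (mod 29); (21|29)=-1, (13|29)=+1; sign (−1)^0·-1^3·+1^1 = -1.
(a,b)_7: α=0, u≡6; β=4, v≡5 (mod 7); (6|7)=-1, (5|7)=-1; sign (−1)^0·-1^4·-1^0 = +1.
(a,b)_31: α=1, u≡3; β=3, v≡1 (mod 31); (3|31)=-1, (1|31)=+1; sign (−1)^1·-1^3·+1^1 = +1.
Ram(70122, 2594514) = {2, 3, 13, 29}; no ℚ_2-point on the conic.

[2, 3, 13, 29]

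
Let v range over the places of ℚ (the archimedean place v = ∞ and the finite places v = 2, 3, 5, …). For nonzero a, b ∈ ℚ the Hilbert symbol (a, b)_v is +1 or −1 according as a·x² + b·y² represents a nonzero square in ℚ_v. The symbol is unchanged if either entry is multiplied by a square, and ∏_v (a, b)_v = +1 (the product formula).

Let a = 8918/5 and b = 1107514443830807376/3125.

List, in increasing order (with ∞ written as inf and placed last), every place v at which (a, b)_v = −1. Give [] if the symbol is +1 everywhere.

Mod squares: a ≡ 910, b ≡ 1105. Check v ∈ {∞, 2, 3, 5, 7, 13, 17}.
v=2: v_2(a)=1, v_2(b)=4; units ≡ 7, 1 (mod 8); ε·ε+αω+βω = 1·0+1·0+4·0 ≡ 0  ⇒  (a,b)_2 = +1.
v=17: a=17^0·(≡2), b=17^1·(≡3) mod 17; (2|17)=+1, (3|17)=-1; (−1)^{0·1·8}·(+1)^1·(-1)^0 = +1.
v=3: a=3^0·(≡1), b=3^8·(≡1) mod 3; (1|3)=+1, (1|3)=+1; (−1)^{0·8·1}·(+1)^8·(+1)^0 = +1.
v=7: a=7^3·(≡1), b=7^10·(≡3) mod 7; (1|7)=+1, (3|7)=-1; (−1)^{3·10·3}·(+1)^10·(-1)^3 = -1.
v=13: a=13^1·(≡2), b=13^3·(≡11) mod 13; (2|13)=-1, (11|13)=-1; (−1)^{1·3·6}·(-1)^3·(-1)^1 = +1.
v=5: a=5^-1·(≡3), b=5^-5·(≡1) mod 5; (3|5)=-1, (1|5)=+1; (−1)^{-1·-5·2}·(-1)^-5·(+1)^-1 = -1.
v=∞: 910 > 0 and 1105 > 0  ⇒  (a,b)_∞ = +1.
Ram(910, 1105) = {5, 7}; no ℚ_5-point on the conic.

[5, 7]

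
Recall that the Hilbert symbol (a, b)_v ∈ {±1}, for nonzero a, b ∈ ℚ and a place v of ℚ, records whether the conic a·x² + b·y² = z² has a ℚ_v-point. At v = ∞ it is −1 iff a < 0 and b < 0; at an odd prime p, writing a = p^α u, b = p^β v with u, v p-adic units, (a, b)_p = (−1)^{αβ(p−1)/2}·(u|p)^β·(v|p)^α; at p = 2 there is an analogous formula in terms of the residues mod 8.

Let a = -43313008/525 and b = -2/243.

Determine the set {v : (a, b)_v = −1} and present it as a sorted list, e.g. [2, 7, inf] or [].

[2, 17, 19, inf]

Mod squares: a ≡ -196707, b ≡ -6. Check v ∈ {∞, 2, 3, 5, 7, 17, 19, 29}.
v=∞: -196707 < 0 and -6 < 0  ⇒  (a,b)_∞ = -1.
v=7: a=7^-1·(≡2), b=7^0·(≡1) mod 7; (2|7)=+1, (1|7)=+1; (−1)^{-1·0·3}·(+1)^0·(+1)^-1 = +1.
v=19: a=19^1·(≡18), b=19^0·(≡10) mod 19; (18|19)=-1, (10|19)=-1; (−1)^{1·0·9}·(-1)^0·(-1)^1 = -1.
v=2: v_2(a)=4, v_2(b)=1; units ≡ 5, 5 (mod 8); ε·ε+αω+βω = 0·0+4·1+1·1 ≡ 1  ⇒  (a,b)_2 = -1.
v=29: a=29^1·(≡2), b=29^0·(≡13) mod 29; (2|29)=-1, (13|29)=+1; (−1)^{1·0·14}·(-1)^0·(+1)^1 = +1.
v=5: a=5^-2·(≡2), b=5^0·(≡1) mod 5; (2|5)=-1, (1|5)=+1; (−1)^{-2·0·2}·(-1)^0·(+1)^-2 = +1.
v=17: a=17^3·(≡5), b=17^0·(≡3) mod 17; (5|17)=-1, (3|17)=-1; (−1)^{3·0·8}·(-1)^0·(-1)^3 = -1.
v=3: a=3^-1·(≡2), b=3^-5·(≡1) mod 3; (2|3)=-1, (1|3)=+1; (−1)^{-1·-5·1}·(-1)^-5·(+1)^-1 = +1.
(-196707, -6 / ℚ) ramifies at {2, 17, 19, ∞}: a division algebra.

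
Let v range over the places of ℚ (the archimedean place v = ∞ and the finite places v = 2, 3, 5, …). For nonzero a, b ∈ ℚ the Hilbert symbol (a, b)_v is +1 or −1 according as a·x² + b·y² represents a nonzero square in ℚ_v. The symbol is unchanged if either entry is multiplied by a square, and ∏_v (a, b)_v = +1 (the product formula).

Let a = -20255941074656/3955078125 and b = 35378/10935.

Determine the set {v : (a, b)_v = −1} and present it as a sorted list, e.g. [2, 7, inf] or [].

Mod squares: a ≡ -70, b ≡ 30. Check v ∈ {∞, 2, 3, 5, 7, 17, 19}.
v=17: a=17^2·(≡9), b=17^0·(≡13) mod 17; (9|17)=+1, (13|17)=+1; (−1)^{2·0·8}·(+1)^0·(+1)^2 = +1.
v=5: a=5^-11·(≡4), b=5^-1·(≡4) mod 5; (4|5)=+1, (4|5)=+1; (−1)^{-11·-1·2}·(+1)^-1·(+1)^-11 = +1.
v=3: a=3^-4·(≡2), b=3^-7·(≡1) mod 3; (2|3)=-1, (1|3)=+1; (−1)^{-4·-7·1}·(-1)^-7·(+1)^-4 = -1.
v=2: v_2(a)=5, v_2(b)=1; units ≡ 5, 7 (mod 8); ε·ε+αω+βω = 0·1+5·0+1·1 ≡ 1  ⇒  (a,b)_2 = -1.
v=19: a=19^4·(≡5), b=19^2·(≡6) mod 19; (5|19)=+1, (6|19)=+1; (−1)^{4·2·9}·(+1)^2·(+1)^4 = +1.
v=7: a=7^5·(≡1), b=7^2·(≡1) mod 7; (1|7)=+1, (1|7)=+1; (−1)^{5·2·3}·(+1)^2·(+1)^5 = +1.
v=∞: -70 < 0 and 30 > 0  ⇒  (a,b)_∞ = +1.
(-70, 30 / ℚ) ramifies at {2, 3}: a division algebra.

[2, 3]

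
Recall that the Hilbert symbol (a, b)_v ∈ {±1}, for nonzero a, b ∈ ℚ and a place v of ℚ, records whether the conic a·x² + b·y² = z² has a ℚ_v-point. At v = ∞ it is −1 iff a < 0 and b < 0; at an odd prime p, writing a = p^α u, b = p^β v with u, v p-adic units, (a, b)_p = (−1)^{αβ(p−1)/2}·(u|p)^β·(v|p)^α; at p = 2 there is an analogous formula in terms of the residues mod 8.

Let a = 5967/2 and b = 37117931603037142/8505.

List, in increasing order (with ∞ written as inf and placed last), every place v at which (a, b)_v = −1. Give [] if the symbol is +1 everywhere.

[7, 11]

(a, b) ≡ (1326, 2310) mod (ℚ^×)²; places V = {2, 3, 5, 7, 11, 13, 17, 29, ∞}.
(a,b)_7: α=0, u≡5; β=-1, v≡1 (mod 7); (5|7)=-1, (1|7)=+1; sign (−1)^0·-1^-1·+1^0 = -1.
(a,b)_5: α=0, u≡1; β=-1, v≡2 (mod 5); (1|5)=+1, (2|5)=-1; sign (−1)^0·+1^-1·-1^0 = +1.
(a,b)_3: α=3, u≡1; β=-5, v≡2 (mod 3); (1|3)=+1, (2|3)=-1; sign (−1)^1·+1^-5·-1^3 = +1.
(a,b)_13: α=1, u≡2; β=4, v≡3 (mod 13); (2|13)=-1, (3|13)=+1; sign (−1)^0·-1^4·+1^1 = +1.
(a,b)_29: α=0, u≡11; β=4, v≡18 (mod 29); (11|29)=-1, (18|29)=-1; sign (−1)^0·-1^4·-1^0 = +1.
(a,b)_11: α=0, u≡8; β=1, v≡3 (mod 11); (8|11)=-1, (3|11)=+1; sign (−1)^0·-1^1·+1^0 = -1.
(a,b)_17: α=1, u≡14; β=4, v≡13 (mod 17); (14|17)=-1, (13|17)=+1; sign (−1)^0·-1^4·+1^1 = +1.
(a,b)_∞: sgn(1326)=+, sgn(2310)=+, so +1.
(a,b)_2: α=-1, β=1; u≡7, v≡3 (mod 8); ε(u)ε(v)=1·1, αω(v)=-1·1, βω(u)=1·0; sum ≡ 0  ⇒  +1.
|Ram(1326, 2310)| = 2, even; anisotropic at {7, 11}.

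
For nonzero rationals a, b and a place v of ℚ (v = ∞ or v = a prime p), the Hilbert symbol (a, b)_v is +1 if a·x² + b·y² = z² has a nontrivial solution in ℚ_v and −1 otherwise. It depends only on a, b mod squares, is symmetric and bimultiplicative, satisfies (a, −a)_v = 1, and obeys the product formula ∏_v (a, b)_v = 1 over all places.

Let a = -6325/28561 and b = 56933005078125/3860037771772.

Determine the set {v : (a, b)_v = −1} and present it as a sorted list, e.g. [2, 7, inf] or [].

[2, 7, 11, 23]

Mod squares: a ≡ -253, b ≡ 1771. Check v ∈ {∞, 2, 3, 5, 7, 11, 13, 23}.
v=3: a=3^0·(≡2), b=3^2·(≡1) mod 3; (2|3)=-1, (1|3)=+1; (−1)^{0·2·1}·(-1)^2·(+1)^0 = +1.
v=11: a=11^1·(≡6), b=11^3·(≡6) mod 11; (6|11)=-1, (6|11)=-1; (−1)^{1·3·5}·(-1)^3·(-1)^1 = -1.
v=13: a=13^-4·(≡6), b=13^-10·(≡10) mod 13; (6|13)=-1, (10|13)=+1; (−1)^{-4·-10·6}·(-1)^-10·(+1)^-4 = +1.
v=23: a=23^1·(≡9), b=23^3·(≡13) mod 23; (9|23)=+1, (13|23)=+1; (−1)^{1·3·11}·(+1)^3·(+1)^1 = -1.
v=2: v_2(a)=0, v_2(b)=-2; units ≡ 3, 3 (mod 8); ε·ε+αω+βω = 1·1+0·1+-2·1 ≡ 1  ⇒  (a,b)_2 = -1.
v=∞: -253 < 0 and 1771 > 0  ⇒  (a,b)_∞ = +1.
v=7: a=7^0·(≡3), b=7^-1·(≡2) mod 7; (3|7)=-1, (2|7)=+1; (−1)^{0·-1·3}·(-1)^-1·(+1)^0 = -1.
v=5: a=5^2·(≡2), b=5^8·(≡4) mod 5; (2|5)=-1, (4|5)=+1; (−1)^{2·8·2}·(-1)^8·(+1)^2 = +1.
|Ram(-253, 1771)| = 4, even; anisotropic at {2, 7, 11, 23}.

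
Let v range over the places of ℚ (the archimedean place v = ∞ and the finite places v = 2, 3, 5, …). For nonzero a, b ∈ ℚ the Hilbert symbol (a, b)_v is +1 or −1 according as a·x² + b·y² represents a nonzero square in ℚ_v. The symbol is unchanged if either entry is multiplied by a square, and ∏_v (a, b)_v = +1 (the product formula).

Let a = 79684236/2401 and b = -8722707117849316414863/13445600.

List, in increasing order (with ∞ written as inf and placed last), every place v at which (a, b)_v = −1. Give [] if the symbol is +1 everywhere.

[23, 29]

Mod squares: a ≡ 851, b ≡ -465682. Check v ∈ {∞, 2, 3, 5, 7, 17, 19, 23, 29, 31, 37}.
v=17: a=17^2·(≡13), b=17^2·(≡8) mod 17; (13|17)=+1, (8|17)=+1; (−1)^{2·2·8}·(+1)^2·(+1)^2 = +1.
v=5: a=5^0·(≡1), b=5^-2·(≡3) mod 5; (1|5)=+1, (3|5)=-1; (−1)^{0·-2·2}·(+1)^-2·(-1)^0 = +1.
v=19: a=19^0·(≡14), b=19^2·(≡14) mod 19; (14|19)=-1, (14|19)=-1; (−1)^{0·2·9}·(-1)^2·(-1)^0 = +1.
v=23: a=23^1·(≡20), b=23^4·(≡11) mod 23; (20|23)=-1, (11|23)=-1; (−1)^{1·4·11}·(-1)^4·(-1)^1 = -1.
v=∞: 851 > 0 and -465682 < 0  ⇒  (a,b)_∞ = +1.
v=31: a=31^0·(≡16), b=31^1·(≡23) mod 31; (16|31)=+1, (23|31)=-1; (−1)^{0·1·15}·(+1)^1·(-1)^0 = +1.
v=3: a=3^4·(≡2), b=3^8·(≡2) mod 3; (2|3)=-1, (2|3)=-1; (−1)^{4·8·1}·(-1)^8·(-1)^4 = +1.
v=7: a=7^-4·(≡2), b=7^-5·(≡1) mod 7; (2|7)=+1, (1|7)=+1; (−1)^{-4·-5·3}·(+1)^-5·(+1)^-4 = +1.
v=2: v_2(a)=2, v_2(b)=-5; units ≡ 3, 7 (mod 8); ε·ε+αω+βω = 1·1+2·0+-5·1 ≡ 0  ⇒  (a,b)_2 = +1.
v=29: a=29^0·(≡18), b=29^1·(≡18) mod 29; (18|29)=-1, (18|29)=-1; (−1)^{0·1·14}·(-1)^1·(-1)^0 = -1.
v=37: a=37^1·(≡17), b=37^3·(≡31) mod 37; (17|37)=-1, (31|37)=-1; (−1)^{1·3·18}·(-1)^3·(-1)^1 = +1.
|Ram(851, -465682)| = 2, even; anisotropic at {23, 29}.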